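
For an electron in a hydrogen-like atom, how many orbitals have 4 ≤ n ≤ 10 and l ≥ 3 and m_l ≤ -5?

35

Per-shell orbital counts meeting the constraint:
n=6 → 1; n=7 → 3; n=8 → 6; n=9 → 10; n=10 → 15.
Total orbitals: 1 + 3 + 6 + 10 + 15 = 35.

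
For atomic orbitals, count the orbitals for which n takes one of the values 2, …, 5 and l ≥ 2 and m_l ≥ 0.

Count contributing orbitals for each principal shell:
n=3 → 3; n=4 → 7; n=5 → 12.
Total orbitals: 3 + 7 + 12 = 22.

22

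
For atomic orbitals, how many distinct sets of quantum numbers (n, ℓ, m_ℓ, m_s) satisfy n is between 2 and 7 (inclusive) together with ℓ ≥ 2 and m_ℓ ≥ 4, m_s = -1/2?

10

Treat each shell separately and count matching orbitals:
n=5 → 1; n=6 → 3; n=7 → 6.
Orbitals: 1 + 3 + 6 = 10. With m_s fixed to -1/2 there is one state per orbital, so 10 states.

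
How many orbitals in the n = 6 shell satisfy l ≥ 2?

Contributions: l=2 → 5; l=3 → 7; l=4 → 9; l=5 → 11.
Total orbitals: 5 + 7 + 9 + 11 = 32.

32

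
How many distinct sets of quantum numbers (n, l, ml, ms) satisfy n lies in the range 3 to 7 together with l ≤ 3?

Count contributing orbitals for each principal shell:
n=3 → 9; n=4 → 16; n=5 → 16; n=6 → 16; n=7 → 16.
Orbitals: 9 + 16 + 16 + 16 + 16 = 73. Including both spin states (ms = ±1/2) gives 2 × 73 = 146 states.

146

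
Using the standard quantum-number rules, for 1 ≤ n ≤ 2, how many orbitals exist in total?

5

Total orbitals = 1² + 2² = 5.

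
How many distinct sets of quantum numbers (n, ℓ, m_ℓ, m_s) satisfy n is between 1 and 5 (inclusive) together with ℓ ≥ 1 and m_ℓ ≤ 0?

60

Per-shell orbital counts meeting the constraint:
n=2 → 2; n=3 → 5; n=4 → 9; n=5 → 14.
Orbitals: 2 + 5 + 9 + 14 = 30. Including both spin states (m_s = ±1/2) gives 2 × 30 = 60 states.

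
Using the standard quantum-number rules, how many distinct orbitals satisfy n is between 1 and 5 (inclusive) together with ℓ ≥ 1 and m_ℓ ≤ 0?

Work shell by shell — for each n, count the (ℓ, m_ℓ) pairs that satisfy ℓ ≥ 1 and m_ℓ ≤ 0:
n=2 → 2; n=3 → 5; n=4 → 9; n=5 → 14.
Total orbitals: 2 + 5 + 9 + 14 = 30.

30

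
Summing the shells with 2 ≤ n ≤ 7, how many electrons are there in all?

278

Shell n has n² orbitals: 2²=4 + 3²=9 + 4²=16 + 5²=25 + 6²=36 + 7²=49 = 139 orbitals.
Two spin states per orbital: 2 × 139 = 278 electrons.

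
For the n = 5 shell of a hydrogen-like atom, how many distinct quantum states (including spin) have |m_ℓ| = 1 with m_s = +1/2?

Orbitals with |m_ℓ| = 1, by ℓ: ℓ=1 → 2; ℓ=2 → 2; ℓ=3 → 2; ℓ=4 → 2.
Orbitals: 2 + 2 + 2 + 2 = 8. With m_s fixed to a single value there is one state per orbital, giving 8 states.

8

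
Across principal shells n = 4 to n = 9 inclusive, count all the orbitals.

Shell n has n² orbitals: 4²=16 + 5²=25 + 6²=36 + 7²=49 + 8²=64 + 9²=81 = 271 orbitals.

271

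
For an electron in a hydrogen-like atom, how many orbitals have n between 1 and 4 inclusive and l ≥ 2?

17

Go shell by shell, enumerating (l, m_l) with l ≥ 2:
n=3 → 5; n=4 → 12.
Total orbitals: 5 + 12 = 17.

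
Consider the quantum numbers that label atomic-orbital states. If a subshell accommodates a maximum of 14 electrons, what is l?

2(2l+1) = 14 ⇒ 2l+1 = 7 ⇒ l = 3.

l = 3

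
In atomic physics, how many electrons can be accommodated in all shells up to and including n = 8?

Total orbitals = 1² + 2² + 3² + 4² + 5² + 6² + 7² + 8² = 204. Doubling for spin gives 408 electrons.

408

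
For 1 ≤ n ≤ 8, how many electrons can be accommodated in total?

Total orbitals = 1² + 2² + 3² + 4² + 5² + 6² + 7² + 8² = 204. Doubling for spin gives 408 electrons.

408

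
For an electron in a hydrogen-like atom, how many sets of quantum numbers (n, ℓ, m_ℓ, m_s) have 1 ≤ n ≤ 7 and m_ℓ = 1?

For each n in the range, tally the orbitals obeying m_ℓ = 1:
n=2 → 1; n=3 → 2; n=4 → 3; n=5 → 4; n=6 → 5; n=7 → 6.
Orbitals: 1 + 2 + 3 + 4 + 5 + 6 = 21. Including both spin states (m_s = ±1/2) gives 2 × 21 = 42 states.

42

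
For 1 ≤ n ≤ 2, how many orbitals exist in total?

Total orbitals = 1² + 2² = 5.

5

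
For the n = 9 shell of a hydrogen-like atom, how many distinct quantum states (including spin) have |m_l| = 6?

Go through l = 0, …, 8 (the values permitted for n = 9).
Orbitals with |m_l| = 6, by l: l=6 → 2; l=7 → 2; l=8 → 2.
Orbitals: 2 + 2 + 2 = 6. Each orbital carries two spin states, so 6 × 2 = 12 states.

12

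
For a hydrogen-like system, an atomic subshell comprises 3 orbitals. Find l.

l = 1 (p)

2l+1 = 3 gives l = 1.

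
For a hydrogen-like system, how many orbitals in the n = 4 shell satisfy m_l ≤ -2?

For n = 4, l ranges over 0 … 3.
Per l-value: l=2 → 1; l=3 → 2.
Total orbitals: 1 + 2 = 3.

3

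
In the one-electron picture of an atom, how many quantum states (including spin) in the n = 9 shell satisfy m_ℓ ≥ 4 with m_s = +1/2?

15

Per ℓ-value: ℓ=4 → 1; ℓ=5 → 2; ℓ=6 → 3; ℓ=7 → 4; ℓ=8 → 5.
Orbitals: 1 + 2 + 3 + 4 + 5 = 15. With m_s fixed to a single value there is one state per orbital, giving 15 states.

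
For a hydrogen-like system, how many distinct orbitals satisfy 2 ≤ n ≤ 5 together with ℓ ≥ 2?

38

Treat each shell separately and count matching orbitals:
n=3 → 5; n=4 → 12; n=5 → 21.
Total orbitals: 5 + 12 + 21 = 38.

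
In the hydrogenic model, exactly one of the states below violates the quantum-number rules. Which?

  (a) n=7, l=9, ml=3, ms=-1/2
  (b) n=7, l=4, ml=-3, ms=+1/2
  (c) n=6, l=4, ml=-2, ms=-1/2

(a) has l = 9 ≥ n = 7, violating 0 ≤ l ≤ n−1.
The remaining sets (b), (c) satisfy all four rules.

(a)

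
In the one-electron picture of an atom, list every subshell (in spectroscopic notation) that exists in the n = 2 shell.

2s, 2p

For n = 2, ℓ runs from 0 to 1. In spectroscopic notation ℓ = 0,1,2,… ↔ s,p,d,f,g,h,i, so the subshells are 2s, 2p.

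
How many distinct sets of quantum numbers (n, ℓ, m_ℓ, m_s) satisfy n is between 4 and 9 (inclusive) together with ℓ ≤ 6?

448

Work shell by shell — for each n, count the (ℓ, m_ℓ) pairs that satisfy ℓ ≤ 6:
n=4 → 16; n=5 → 25; n=6 → 36; n=7 → 49; n=8 → 49; n=9 → 49.
Orbitals: 16 + 25 + 36 + 49 + 49 + 49 = 224. Including both spin states (m_s = ±1/2) gives 2 × 224 = 448 states.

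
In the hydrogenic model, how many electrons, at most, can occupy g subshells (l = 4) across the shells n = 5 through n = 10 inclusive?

108

A g subshell (l = 4) exists for every n ≥ 5, so shells n = 5, 6, 7, 8, 9, 10 each contribute one — 6 subshells.
Since each g subshell holds 2(2·4+1) = 18 electrons, the total is 6 × 18 = 108.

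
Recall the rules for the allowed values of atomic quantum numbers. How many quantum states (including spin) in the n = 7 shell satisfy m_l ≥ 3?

20

Go through l = 0, …, 6 (the values permitted for n = 7).
Per l-value: l=3 → 1; l=4 → 2; l=5 → 3; l=6 → 4.
Orbitals: 1 + 2 + 3 + 4 = 10. Each orbital carries two spin states, so 10 × 2 = 20 states.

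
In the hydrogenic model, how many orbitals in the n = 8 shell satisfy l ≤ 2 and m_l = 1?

Go through l = 0, …, 7 (the values permitted for n = 8).
Per l-value: l=1 → 1; l=2 → 1.
Total orbitals: 1 + 1 = 2.

2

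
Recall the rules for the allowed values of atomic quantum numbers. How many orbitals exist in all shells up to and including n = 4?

Total orbitals = 1² + 2² + 3² + 4² = 30.

30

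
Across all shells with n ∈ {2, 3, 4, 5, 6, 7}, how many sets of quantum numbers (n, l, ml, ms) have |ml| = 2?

Go shell by shell, enumerating (l, ml) with |ml| = 2:
n=3 → 2; n=4 → 4; n=5 → 6; n=6 → 8; n=7 → 10.
Orbitals: 2 + 4 + 6 + 8 + 10 = 30. Including both spin states (ms = ±1/2) gives 2 × 30 = 60 states.

60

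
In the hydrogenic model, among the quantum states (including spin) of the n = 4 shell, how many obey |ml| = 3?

4

For n = 4, l ranges over 0 … 3.
Contributions: l=3 → 2.
Orbitals: 2. Each orbital carries two spin states, so 2 × 2 = 4 states.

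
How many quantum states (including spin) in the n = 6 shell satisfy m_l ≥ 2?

20

The n = 6 shell has l = 0 through 5; check each.
The (l, m_l) pairs meeting m_l ≥ 2 give: l=2 → 1; l=3 → 2; l=4 → 3; l=5 → 4.
Orbitals: 1 + 2 + 3 + 4 = 10. Each orbital carries two spin states, so 10 × 2 = 20 states.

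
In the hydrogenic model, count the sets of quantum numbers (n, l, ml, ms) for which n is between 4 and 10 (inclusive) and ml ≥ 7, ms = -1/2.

10

Per-shell orbital counts meeting the constraint:
n=8 → 1; n=9 → 3; n=10 → 6.
Orbitals: 1 + 3 + 6 = 10. With ms fixed to -1/2 there is one state per orbital, so 10 states.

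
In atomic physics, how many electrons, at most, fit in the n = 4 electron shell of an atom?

32

A shell holds 2n² electrons: 2 × 4² = 2 × 16 = 32.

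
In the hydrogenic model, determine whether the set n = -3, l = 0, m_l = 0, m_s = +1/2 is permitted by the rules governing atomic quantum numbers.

The principal quantum number must be a positive integer (n ≥ 1), but here n = -3.

Invalid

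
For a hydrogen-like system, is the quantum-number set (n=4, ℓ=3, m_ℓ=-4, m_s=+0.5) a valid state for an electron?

Invalid

The magnetic quantum number must satisfy −ℓ ≤ m_ℓ ≤ ℓ. With ℓ = 3, m_ℓ can only be -3, -2, -1, 0, 1, 2, 3, so m_ℓ = -4 is forbidden.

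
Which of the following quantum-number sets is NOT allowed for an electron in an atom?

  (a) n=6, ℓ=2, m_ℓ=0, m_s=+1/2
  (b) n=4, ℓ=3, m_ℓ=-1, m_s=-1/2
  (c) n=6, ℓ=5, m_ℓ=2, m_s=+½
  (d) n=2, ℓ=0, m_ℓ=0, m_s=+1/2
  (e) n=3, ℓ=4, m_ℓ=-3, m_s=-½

(e)

(e) has ℓ = 4 ≥ n = 3, violating 0 ≤ ℓ ≤ n−1.
The remaining sets (a), (b), (c), (d) satisfy all four rules.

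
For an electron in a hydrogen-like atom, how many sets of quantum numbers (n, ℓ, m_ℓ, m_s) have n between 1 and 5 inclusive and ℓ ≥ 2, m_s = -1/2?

Treat each shell separately and count matching orbitals:
n=3 → 5; n=4 → 12; n=5 → 21.
Orbitals: 5 + 12 + 21 = 38. With m_s fixed to -1/2 there is one state per orbital, so 38 states.

38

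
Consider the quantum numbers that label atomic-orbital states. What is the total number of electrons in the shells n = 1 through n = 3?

28

Shell n has n² orbitals: 1²=1 + 2²=4 + 3²=9 = 14 orbitals.
Two spin states per orbital: 2 × 14 = 28 electrons.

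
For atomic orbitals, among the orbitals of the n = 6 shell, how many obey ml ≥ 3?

With n = 6 the allowed l are 0, 1, …, 5.
Orbitals with ml ≥ 3, by l: l=3 → 1; l=4 → 2; l=5 → 3.
Total orbitals: 1 + 2 + 3 = 6.

6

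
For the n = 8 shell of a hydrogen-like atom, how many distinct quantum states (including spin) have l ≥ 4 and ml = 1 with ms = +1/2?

4

For n = 8, l ranges over 0 … 7.
Orbitals with l ≥ 4 and ml = 1, by l: l=4 → 1; l=5 → 1; l=6 → 1; l=7 → 1.
Orbitals: 1 + 1 + 1 + 1 = 4. With ms fixed to a single value there is one state per orbital, giving 4 states.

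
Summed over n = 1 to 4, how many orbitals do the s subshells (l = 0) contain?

An s subshell (l = 0) exists for every n ≥ 1, so shells n = 1, 2, 3, 4 each contribute one — 4 subshells.
Since each s subshell has 2·0+1 = 1 orbital, the total is 4 × 1 = 4.

4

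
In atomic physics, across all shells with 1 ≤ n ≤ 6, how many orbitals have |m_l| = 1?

30

Work shell by shell — for each n, count the (l, m_l) pairs that satisfy |m_l| = 1:
n=2 → 2; n=3 → 4; n=4 → 6; n=5 → 8; n=6 → 10.
Total orbitals: 2 + 4 + 6 + 8 + 10 = 30.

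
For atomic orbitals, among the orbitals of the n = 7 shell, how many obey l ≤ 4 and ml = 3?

The n = 7 shell has l = 0 through 6; check each.
Contributions: l=3 → 1; l=4 → 1.
Total orbitals: 1 + 1 = 2.

2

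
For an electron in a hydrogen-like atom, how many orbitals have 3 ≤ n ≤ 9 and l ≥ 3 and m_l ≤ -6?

Per-shell orbital counts meeting the constraint:
n=7 → 1; n=8 → 3; n=9 → 6.
Total orbitals: 1 + 3 + 6 = 10.

10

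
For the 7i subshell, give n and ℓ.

The leading integer gives n = 7; the letter 'i' means ℓ = 6.

n = 7, ℓ = 6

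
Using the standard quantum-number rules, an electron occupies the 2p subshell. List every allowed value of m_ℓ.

The 2p subshell has ℓ = 1, and m_ℓ takes every integer from −ℓ to +ℓ. With ℓ = 1 that gives the 3 values -1, 0, 1.

-1, 0, 1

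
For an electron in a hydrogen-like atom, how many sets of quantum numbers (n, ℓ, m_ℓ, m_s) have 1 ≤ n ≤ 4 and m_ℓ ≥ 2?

Go shell by shell, enumerating (ℓ, m_ℓ) with m_ℓ ≥ 2:
n=3 → 1; n=4 → 3.
Orbitals: 1 + 3 = 4. Including both spin states (m_s = ±1/2) gives 2 × 4 = 8 states.

8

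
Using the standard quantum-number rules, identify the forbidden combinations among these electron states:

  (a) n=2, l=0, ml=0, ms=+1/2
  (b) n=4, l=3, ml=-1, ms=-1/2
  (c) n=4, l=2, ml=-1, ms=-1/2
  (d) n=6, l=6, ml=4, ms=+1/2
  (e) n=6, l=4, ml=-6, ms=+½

(d) and (e)

(d) has l = 6 ≥ n = 6, violating 0 ≤ l ≤ n−1.
(e) has |ml| = 6 > l = 4, violating −l ≤ ml ≤ l.
The remaining sets (a), (b), (c) satisfy all four rules.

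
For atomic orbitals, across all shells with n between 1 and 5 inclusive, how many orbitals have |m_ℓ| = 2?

Work shell by shell — for each n, count the (ℓ, m_ℓ) pairs that satisfy |m_ℓ| = 2:
n=3 → 2; n=4 → 4; n=5 → 6.
Total orbitals: 2 + 4 + 6 = 12.

12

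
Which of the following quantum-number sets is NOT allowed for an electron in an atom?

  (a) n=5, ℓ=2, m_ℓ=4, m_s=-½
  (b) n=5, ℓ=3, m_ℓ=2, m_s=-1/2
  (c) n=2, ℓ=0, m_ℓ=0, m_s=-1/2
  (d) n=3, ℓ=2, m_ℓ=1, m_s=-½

(a) has |m_ℓ| = 4 > ℓ = 2, violating −ℓ ≤ m_ℓ ≤ ℓ.
The remaining sets (b), (c), (d) satisfy all four rules.

(a)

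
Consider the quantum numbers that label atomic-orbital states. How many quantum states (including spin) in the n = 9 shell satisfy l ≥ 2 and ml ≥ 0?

For n = 9, l ranges over 0 … 8.
Orbitals with l ≥ 2 and ml ≥ 0, by l: l=2 → 3; l=3 → 4; l=4 → 5; l=5 → 6; l=6 → 7; l=7 → 8; l=8 → 9.
Orbitals: 3 + 4 + 5 + 6 + 7 + 8 + 9 = 42. Each orbital carries two spin states, so 42 × 2 = 84 states.

84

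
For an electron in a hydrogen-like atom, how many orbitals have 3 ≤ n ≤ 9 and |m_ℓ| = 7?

For each n in the range, tally the orbitals obeying |m_ℓ| = 7:
n=8 → 2; n=9 → 4.
Total orbitals: 2 + 4 = 6.

6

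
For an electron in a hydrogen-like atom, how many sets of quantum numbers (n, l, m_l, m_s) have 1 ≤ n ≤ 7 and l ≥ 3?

Work shell by shell — for each n, count the (l, m_l) pairs that satisfy l ≥ 3:
n=4 → 7; n=5 → 16; n=6 → 27; n=7 → 40.
Orbitals: 7 + 16 + 27 + 40 = 90. Including both spin states (m_s = ±1/2) gives 2 × 90 = 180 states.

180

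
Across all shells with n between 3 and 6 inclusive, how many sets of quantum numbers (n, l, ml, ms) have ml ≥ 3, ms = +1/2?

10

Per-shell orbital counts meeting the constraint:
n=4 → 1; n=5 → 3; n=6 → 6.
Orbitals: 1 + 3 + 6 = 10. With ms fixed to +1/2 there is one state per orbital, so 10 states.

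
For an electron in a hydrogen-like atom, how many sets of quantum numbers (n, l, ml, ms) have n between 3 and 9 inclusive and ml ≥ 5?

Work shell by shell — for each n, count the (l, ml) pairs that satisfy ml ≥ 5:
n=6 → 1; n=7 → 3; n=8 → 6; n=9 → 10.
Orbitals: 1 + 3 + 6 + 10 = 20. Including both spin states (ms = ±1/2) gives 2 × 20 = 40 states.

40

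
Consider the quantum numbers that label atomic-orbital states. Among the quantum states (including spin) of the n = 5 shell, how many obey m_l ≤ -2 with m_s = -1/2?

Orbitals with m_l ≤ -2, by l: l=2 → 1; l=3 → 2; l=4 → 3.
Orbitals: 1 + 2 + 3 = 6. With m_s fixed to a single value there is one state per orbital, giving 6 states.

6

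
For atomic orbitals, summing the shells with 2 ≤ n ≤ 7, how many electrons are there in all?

278

Shell n has n² orbitals: 2²=4 + 3²=9 + 4²=16 + 5²=25 + 6²=36 + 7²=49 = 139 orbitals.
Two spin states per orbital: 2 × 139 = 278 electrons.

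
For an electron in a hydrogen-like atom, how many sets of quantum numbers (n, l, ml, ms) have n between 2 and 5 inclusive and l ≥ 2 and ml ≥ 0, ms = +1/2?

22

Go shell by shell, enumerating (l, ml) with l ≥ 2 and ml ≥ 0:
n=3 → 3; n=4 → 7; n=5 → 12.
Orbitals: 3 + 7 + 12 = 22. With ms fixed to +1/2 there is one state per orbital, so 22 states.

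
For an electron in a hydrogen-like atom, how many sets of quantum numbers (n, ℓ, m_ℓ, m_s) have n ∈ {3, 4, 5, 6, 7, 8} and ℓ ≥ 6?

Per-shell orbital counts meeting the constraint:
n=7 → 13; n=8 → 28.
Orbitals: 13 + 28 = 41. Including both spin states (m_s = ±1/2) gives 2 × 41 = 82 states.

82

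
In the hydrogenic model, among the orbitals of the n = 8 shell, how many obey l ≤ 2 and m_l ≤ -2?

1

For n = 8, l ranges over 0 … 7.
Per l-value: l=2 → 1.
Total orbitals: 1.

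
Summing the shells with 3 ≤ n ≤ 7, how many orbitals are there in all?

Shell n has n² orbitals: 3²=9 + 4²=16 + 5²=25 + 6²=36 + 7²=49 = 135 orbitals.

135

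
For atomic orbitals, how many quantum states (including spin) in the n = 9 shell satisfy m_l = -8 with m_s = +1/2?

1

The n = 9 shell has l = 0 through 8; check each.
Per l-value: l=8 → 1.
Orbitals: 1. With m_s fixed to a single value there is one state per orbital, giving 1 state.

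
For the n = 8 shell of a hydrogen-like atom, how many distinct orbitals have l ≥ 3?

Contributions: l=3 → 7; l=4 → 9; l=5 → 11; l=6 → 13; l=7 → 15.
Total orbitals: 7 + 9 + 11 + 13 + 15 = 55.

55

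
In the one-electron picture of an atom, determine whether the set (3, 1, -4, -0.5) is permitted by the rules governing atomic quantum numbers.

The magnetic quantum number must satisfy −l ≤ m_l ≤ l. With l = 1, m_l can only be -1, 0, 1, so m_l = -4 is forbidden.

Invalid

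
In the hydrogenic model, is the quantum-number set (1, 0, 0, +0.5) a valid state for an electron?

Yes

n = 1 is a positive integer. ℓ = 0 satisfies 0 ≤ ℓ ≤ n−1 = 0. m_ℓ = 0 lies in the range −ℓ … +ℓ (here 0). m_s = +1/2 is one of ±1/2.
All four constraints are satisfied.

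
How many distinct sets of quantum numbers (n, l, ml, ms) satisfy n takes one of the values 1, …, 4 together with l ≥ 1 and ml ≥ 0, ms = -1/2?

Go shell by shell, enumerating (l, ml) with l ≥ 1 and ml ≥ 0:
n=2 → 2; n=3 → 5; n=4 → 9.
Orbitals: 2 + 5 + 9 = 16. With ms fixed to -1/2 there is one state per orbital, so 16 states.

16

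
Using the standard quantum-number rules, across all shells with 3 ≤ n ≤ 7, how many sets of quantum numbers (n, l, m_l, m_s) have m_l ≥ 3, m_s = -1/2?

Work shell by shell — for each n, count the (l, m_l) pairs that satisfy m_l ≥ 3:
n=4 → 1; n=5 → 3; n=6 → 6; n=7 → 10.
Orbitals: 1 + 3 + 6 + 10 = 20. With m_s fixed to -1/2 there is one state per orbital, so 20 states.

20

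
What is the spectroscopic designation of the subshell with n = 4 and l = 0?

4s

l = 0 corresponds to the letter 's', so the subshell is 4s.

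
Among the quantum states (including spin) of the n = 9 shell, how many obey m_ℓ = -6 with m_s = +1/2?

Go through ℓ = 0, …, 8 (the values permitted for n = 9).
Contributions: ℓ=6 → 1; ℓ=7 → 1; ℓ=8 → 1.
Orbitals: 1 + 1 + 1 = 3. With m_s fixed to a single value there is one state per orbital, giving 3 states.

3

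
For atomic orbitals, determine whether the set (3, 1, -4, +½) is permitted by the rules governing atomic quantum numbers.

No

The magnetic quantum number must satisfy −l ≤ ml ≤ l. With l = 1, ml can only be -1, 0, 1, so ml = -4 is forbidden.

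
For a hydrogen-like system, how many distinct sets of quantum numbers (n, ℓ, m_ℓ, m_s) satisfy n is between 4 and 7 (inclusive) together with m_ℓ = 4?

Work shell by shell — for each n, count the (ℓ, m_ℓ) pairs that satisfy m_ℓ = 4:
n=5 → 1; n=6 → 2; n=7 → 3.
Orbitals: 1 + 2 + 3 = 6. Including both spin states (m_s = ±1/2) gives 2 × 6 = 12 states.

12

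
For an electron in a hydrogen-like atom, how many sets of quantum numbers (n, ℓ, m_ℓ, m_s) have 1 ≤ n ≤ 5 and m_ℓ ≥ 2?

Treat each shell separately and count matching orbitals:
n=3 → 1; n=4 → 3; n=5 → 6.
Orbitals: 1 + 3 + 6 = 10. Including both spin states (m_s = ±1/2) gives 2 × 10 = 20 states.

20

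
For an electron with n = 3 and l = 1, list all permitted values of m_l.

-1, 0, 1

m_l takes every integer from −l to +l. With l = 1 that gives the 3 values -1, 0, 1.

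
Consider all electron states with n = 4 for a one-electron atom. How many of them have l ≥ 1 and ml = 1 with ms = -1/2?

3

With n = 4 the allowed l are 0, 1, …, 3.
Per l-value: l=1 → 1; l=2 → 1; l=3 → 1.
Orbitals: 1 + 1 + 1 = 3. With ms fixed to a single value there is one state per orbital, giving 3 states.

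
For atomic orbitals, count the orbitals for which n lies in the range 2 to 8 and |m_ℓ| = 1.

56

Count contributing orbitals for each principal shell:
n=2 → 2; n=3 → 4; n=4 → 6; n=5 → 8; n=6 → 10; n=7 → 12; n=8 → 14.
Total orbitals: 2 + 4 + 6 + 8 + 10 + 12 + 14 = 56.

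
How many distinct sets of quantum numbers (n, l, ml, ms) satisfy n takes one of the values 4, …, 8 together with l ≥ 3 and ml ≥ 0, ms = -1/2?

Go shell by shell, enumerating (l, ml) with l ≥ 3 and ml ≥ 0:
n=4 → 4; n=5 → 9; n=6 → 15; n=7 → 22; n=8 → 30.
Orbitals: 4 + 9 + 15 + 22 + 30 = 80. With ms fixed to -1/2 there is one state per orbital, so 80 states.

80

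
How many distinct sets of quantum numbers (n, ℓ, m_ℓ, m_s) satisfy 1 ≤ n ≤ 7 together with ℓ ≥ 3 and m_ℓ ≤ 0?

100

For each n in the range, tally the orbitals obeying ℓ ≥ 3 and m_ℓ ≤ 0:
n=4 → 4; n=5 → 9; n=6 → 15; n=7 → 22.
Orbitals: 4 + 9 + 15 + 22 = 50. Including both spin states (m_s = ±1/2) gives 2 × 50 = 100 states.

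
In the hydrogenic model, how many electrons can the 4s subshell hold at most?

A subshell with l = 0 has 2l+1 = 1 orbital, each holding 2 electrons (spin ±1/2), so 1 × 2 = 2.

2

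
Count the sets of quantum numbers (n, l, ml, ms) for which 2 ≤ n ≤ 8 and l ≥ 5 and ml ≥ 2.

56

Work shell by shell — for each n, count the (l, ml) pairs that satisfy l ≥ 5 and ml ≥ 2:
n=6 → 4; n=7 → 9; n=8 → 15.
Orbitals: 4 + 9 + 15 = 28. Including both spin states (ms = ±1/2) gives 2 × 28 = 56 states.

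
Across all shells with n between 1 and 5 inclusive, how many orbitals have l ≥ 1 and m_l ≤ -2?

Per-shell orbital counts meeting the constraint:
n=3 → 1; n=4 → 3; n=5 → 6.
Total orbitals: 1 + 3 + 6 = 10.

10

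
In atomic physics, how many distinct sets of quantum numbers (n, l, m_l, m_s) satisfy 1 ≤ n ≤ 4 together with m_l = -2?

Count contributing orbitals for each principal shell:
n=3 → 1; n=4 → 2.
Orbitals: 1 + 2 = 3. Including both spin states (m_s = ±1/2) gives 2 × 3 = 6 states.

6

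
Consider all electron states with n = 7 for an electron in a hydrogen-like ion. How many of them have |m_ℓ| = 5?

Go through ℓ = 0, …, 6 (the values permitted for n = 7).
Orbitals with |m_ℓ| = 5, by ℓ: ℓ=5 → 2; ℓ=6 → 2.
Orbitals: 2 + 2 = 4. Each orbital carries two spin states, so 4 × 2 = 8 states.

8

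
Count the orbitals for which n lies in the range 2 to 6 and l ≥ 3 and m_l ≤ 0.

28

Work shell by shell — for each n, count the (l, m_l) pairs that satisfy l ≥ 3 and m_l ≤ 0:
n=4 → 4; n=5 → 9; n=6 → 15.
Total orbitals: 4 + 9 + 15 = 28.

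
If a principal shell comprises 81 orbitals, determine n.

n = 9

n² = 81 ⇒ n = 9.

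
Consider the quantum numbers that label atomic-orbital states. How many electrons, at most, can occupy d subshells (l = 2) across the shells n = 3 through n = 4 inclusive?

A d subshell (l = 2) exists for every n ≥ 3, so shells n = 3, 4 each contribute one — 2 subshells.
Since each d subshell holds 2(2·2+1) = 10 electrons, the total is 2 × 10 = 20.

20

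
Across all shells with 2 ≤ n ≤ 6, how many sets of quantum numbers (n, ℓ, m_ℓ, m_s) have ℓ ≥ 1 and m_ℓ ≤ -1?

70

Work shell by shell — for each n, count the (ℓ, m_ℓ) pairs that satisfy ℓ ≥ 1 and m_ℓ ≤ -1:
n=2 → 1; n=3 → 3; n=4 → 6; n=5 → 10; n=6 → 15.
Orbitals: 1 + 3 + 6 + 10 + 15 = 35. Including both spin states (m_s = ±1/2) gives 2 × 35 = 70 states.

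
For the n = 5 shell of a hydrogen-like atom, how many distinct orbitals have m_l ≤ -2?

Go through l = 0, …, 4 (the values permitted for n = 5).
Per l-value: l=2 → 1; l=3 → 2; l=4 → 3.
Total orbitals: 1 + 2 + 3 = 6.

6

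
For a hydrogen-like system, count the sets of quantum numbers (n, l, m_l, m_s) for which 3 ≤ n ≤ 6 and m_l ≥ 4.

Go shell by shell, enumerating (l, m_l) with m_l ≥ 4:
n=5 → 1; n=6 → 3.
Orbitals: 1 + 3 = 4. Including both spin states (m_s = ±1/2) gives 2 × 4 = 8 states.

8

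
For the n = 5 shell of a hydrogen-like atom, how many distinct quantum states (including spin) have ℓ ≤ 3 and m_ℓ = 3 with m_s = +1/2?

For n = 5, ℓ ranges over 0 … 4.
The (ℓ, m_ℓ) pairs meeting ℓ ≤ 3 and m_ℓ = 3 give: ℓ=3 → 1.
Orbitals: 1. With m_s fixed to a single value there is one state per orbital, giving 1 state.

1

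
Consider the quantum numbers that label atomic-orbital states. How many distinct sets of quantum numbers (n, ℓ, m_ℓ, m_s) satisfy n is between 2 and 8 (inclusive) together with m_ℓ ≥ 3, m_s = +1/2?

35

Treat each shell separately and count matching orbitals:
n=4 → 1; n=5 → 3; n=6 → 6; n=7 → 10; n=8 → 15.
Orbitals: 1 + 3 + 6 + 10 + 15 = 35. With m_s fixed to +1/2 there is one state per orbital, so 35 states.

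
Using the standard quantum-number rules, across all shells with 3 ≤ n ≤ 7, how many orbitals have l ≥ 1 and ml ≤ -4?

Work shell by shell — for each n, count the (l, ml) pairs that satisfy l ≥ 1 and ml ≤ -4:
n=5 → 1; n=6 → 3; n=7 → 6.
Total orbitals: 1 + 3 + 6 = 10.

10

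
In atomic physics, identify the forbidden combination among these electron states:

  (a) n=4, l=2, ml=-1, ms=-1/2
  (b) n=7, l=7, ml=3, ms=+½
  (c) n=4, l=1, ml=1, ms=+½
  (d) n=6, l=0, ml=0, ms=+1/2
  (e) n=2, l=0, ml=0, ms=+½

(b) has l = 7 ≥ n = 7, violating 0 ≤ l ≤ n−1.
The remaining sets (a), (c), (d), (e) satisfy all four rules.

(b)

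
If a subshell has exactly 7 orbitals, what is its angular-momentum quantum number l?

l = 3 (f)

2l+1 = 7 gives l = 3.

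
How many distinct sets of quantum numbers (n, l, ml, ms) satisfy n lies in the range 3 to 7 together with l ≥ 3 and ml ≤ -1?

80

Work shell by shell — for each n, count the (l, ml) pairs that satisfy l ≥ 3 and ml ≤ -1:
n=4 → 3; n=5 → 7; n=6 → 12; n=7 → 18.
Orbitals: 3 + 7 + 12 + 18 = 40. Including both spin states (ms = ±1/2) gives 2 × 40 = 80 states.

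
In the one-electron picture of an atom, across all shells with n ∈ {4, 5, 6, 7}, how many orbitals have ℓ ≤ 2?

For each n in the range, tally the orbitals obeying ℓ ≤ 2:
n=4 → 9; n=5 → 9; n=6 → 9; n=7 → 9.
Total orbitals: 9 + 9 + 9 + 9 = 36.

36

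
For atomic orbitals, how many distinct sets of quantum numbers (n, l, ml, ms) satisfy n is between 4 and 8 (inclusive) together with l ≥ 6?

82

For each n in the range, tally the orbitals obeying l ≥ 6:
n=7 → 13; n=8 → 28.
Orbitals: 13 + 28 = 41. Including both spin states (ms = ±1/2) gives 2 × 41 = 82 states.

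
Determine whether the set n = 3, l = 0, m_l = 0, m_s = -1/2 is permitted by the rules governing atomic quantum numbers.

Valid

n = 3 is a positive integer. l = 0 satisfies 0 ≤ l ≤ n−1 = 2. m_l = 0 lies in the range −l … +l (here 0). m_s = -1/2 is one of ±1/2.
All four constraints are satisfied.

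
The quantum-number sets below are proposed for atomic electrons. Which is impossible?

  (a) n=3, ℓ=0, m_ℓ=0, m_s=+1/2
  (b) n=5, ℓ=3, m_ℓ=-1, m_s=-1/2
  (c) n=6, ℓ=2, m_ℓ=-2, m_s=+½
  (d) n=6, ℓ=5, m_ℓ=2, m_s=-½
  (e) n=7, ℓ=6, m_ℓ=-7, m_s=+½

(e) has |m_ℓ| = 7 > ℓ = 6, violating −ℓ ≤ m_ℓ ≤ ℓ.
The remaining sets (a), (b), (c), (d) satisfy all four rules.

(e)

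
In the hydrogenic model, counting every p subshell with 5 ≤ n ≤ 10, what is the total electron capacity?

36

A p subshell (l = 1) exists for every n ≥ 2, so shells n = 5, 6, 7, 8, 9, 10 each contribute one — 6 subshells.
Since each p subshell holds 2(2·1+1) = 6 electrons, the total is 6 × 6 = 36.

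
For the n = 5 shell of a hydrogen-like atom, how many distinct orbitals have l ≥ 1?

With n = 5 the allowed l are 0, 1, …, 4.
Per l-value: l=1 → 3; l=2 → 5; l=3 → 7; l=4 → 9.
Total orbitals: 3 + 5 + 7 + 9 = 24.

24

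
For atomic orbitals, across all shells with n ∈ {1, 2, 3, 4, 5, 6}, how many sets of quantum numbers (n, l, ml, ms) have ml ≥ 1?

Work shell by shell — for each n, count the (l, ml) pairs that satisfy ml ≥ 1:
n=2 → 1; n=3 → 3; n=4 → 6; n=5 → 10; n=6 → 15.
Orbitals: 1 + 3 + 6 + 10 + 15 = 35. Including both spin states (ms = ±1/2) gives 2 × 35 = 70 states.

70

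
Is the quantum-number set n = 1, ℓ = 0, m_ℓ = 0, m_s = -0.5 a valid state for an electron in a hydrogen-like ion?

Valid

n = 1 is a positive integer. ℓ = 0 satisfies 0 ≤ ℓ ≤ n−1 = 0. m_ℓ = 0 lies in the range −ℓ … +ℓ (here 0). m_s = -1/2 is one of ±1/2.
All four constraints are satisfied.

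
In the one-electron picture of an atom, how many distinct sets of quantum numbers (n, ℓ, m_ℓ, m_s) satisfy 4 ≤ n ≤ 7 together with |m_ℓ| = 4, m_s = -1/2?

Per-shell orbital counts meeting the constraint:
n=5 → 2; n=6 → 4; n=7 → 6.
Orbitals: 2 + 4 + 6 = 12. With m_s fixed to -1/2 there is one state per orbital, so 12 states.

12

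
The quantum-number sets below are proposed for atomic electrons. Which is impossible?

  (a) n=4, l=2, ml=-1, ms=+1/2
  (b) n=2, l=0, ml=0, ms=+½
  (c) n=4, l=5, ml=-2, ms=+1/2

(c)

(c) has l = 5 ≥ n = 4, violating 0 ≤ l ≤ n−1.
The remaining sets (a), (b) satisfy all four rules.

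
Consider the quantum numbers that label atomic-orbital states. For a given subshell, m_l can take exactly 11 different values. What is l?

l = 5

m_l ranges over 2l+1 integers, so 2l+1 = 11 ⇒ l = 5.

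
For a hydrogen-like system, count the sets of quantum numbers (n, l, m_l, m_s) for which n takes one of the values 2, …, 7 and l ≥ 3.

180

Per-shell orbital counts meeting the constraint:
n=4 → 7; n=5 → 16; n=6 → 27; n=7 → 40.
Orbitals: 7 + 16 + 27 + 40 = 90. Including both spin states (m_s = ±1/2) gives 2 × 90 = 180 states.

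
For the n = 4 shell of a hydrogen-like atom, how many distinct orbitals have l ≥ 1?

For n = 4, l ranges over 0 … 3.
Per l-value: l=1 → 3; l=2 → 5; l=3 → 7.
Total orbitals: 3 + 5 + 7 = 15.

15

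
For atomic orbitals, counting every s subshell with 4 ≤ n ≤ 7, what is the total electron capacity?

8

An s subshell (l = 0) exists for every n ≥ 1, so shells n = 4, 5, 6, 7 each contribute one — 4 subshells.
Since each s subshell holds 2(2·0+1) = 2 electrons, the total is 4 × 2 = 8.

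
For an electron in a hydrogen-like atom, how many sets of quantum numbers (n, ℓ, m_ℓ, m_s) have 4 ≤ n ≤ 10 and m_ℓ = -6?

20

Count contributing orbitals for each principal shell:
n=7 → 1; n=8 → 2; n=9 → 3; n=10 → 4.
Orbitals: 1 + 2 + 3 + 4 = 10. Including both spin states (m_s = ±1/2) gives 2 × 10 = 20 states.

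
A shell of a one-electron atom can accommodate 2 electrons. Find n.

2n² = 2 ⇒ n² = 1 ⇒ n = 1.

n = 1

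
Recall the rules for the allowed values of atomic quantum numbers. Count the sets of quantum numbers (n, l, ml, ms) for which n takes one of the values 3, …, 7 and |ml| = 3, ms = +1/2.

20

Per-shell orbital counts meeting the constraint:
n=4 → 2; n=5 → 4; n=6 → 6; n=7 → 8.
Orbitals: 2 + 4 + 6 + 8 = 20. With ms fixed to +1/2 there is one state per orbital, so 20 states.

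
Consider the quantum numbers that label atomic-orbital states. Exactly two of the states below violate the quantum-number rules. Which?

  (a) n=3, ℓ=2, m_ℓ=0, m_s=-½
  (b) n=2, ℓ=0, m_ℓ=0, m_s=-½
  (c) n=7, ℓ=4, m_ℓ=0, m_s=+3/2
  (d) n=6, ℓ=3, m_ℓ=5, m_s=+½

(c) has m_s = +3/2, but an electron's spin must be ±1/2.
(d) has |m_ℓ| = 5 > ℓ = 3, violating −ℓ ≤ m_ℓ ≤ ℓ.
The remaining sets (a), (b) satisfy all four rules.

(c) and (d)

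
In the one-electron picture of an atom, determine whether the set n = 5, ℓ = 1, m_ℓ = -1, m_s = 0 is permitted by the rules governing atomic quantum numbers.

The spin quantum number for an electron can only be m_s = +1/2 or −1/2; m_s = 0 is not one of those.

No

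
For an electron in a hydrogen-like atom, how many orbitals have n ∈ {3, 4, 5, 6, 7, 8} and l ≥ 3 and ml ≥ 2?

Go shell by shell, enumerating (l, ml) with l ≥ 3 and ml ≥ 2:
n=4 → 2; n=5 → 5; n=6 → 9; n=7 → 14; n=8 → 20.
Total orbitals: 2 + 5 + 9 + 14 + 20 = 50.

50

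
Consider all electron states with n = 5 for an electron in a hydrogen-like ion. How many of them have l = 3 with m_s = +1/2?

The n = 5 shell has l = 0 through 4; check each.
The (l, m_l) pairs meeting l = 3 give: l=3 → 7.
Orbitals: 7. With m_s fixed to a single value there is one state per orbital, giving 7 states.

7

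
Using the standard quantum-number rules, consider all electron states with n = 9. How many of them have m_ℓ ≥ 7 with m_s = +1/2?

Go through ℓ = 0, …, 8 (the values permitted for n = 9).
Per ℓ-value: ℓ=7 → 1; ℓ=8 → 2.
Orbitals: 1 + 2 = 3. With m_s fixed to a single value there is one state per orbital, giving 3 states.

3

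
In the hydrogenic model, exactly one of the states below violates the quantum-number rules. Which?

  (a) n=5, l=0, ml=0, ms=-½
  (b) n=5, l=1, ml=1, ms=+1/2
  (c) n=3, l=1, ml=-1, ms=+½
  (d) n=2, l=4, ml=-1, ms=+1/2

(d)

(d) has l = 4 ≥ n = 2, violating 0 ≤ l ≤ n−1.
The remaining sets (a), (b), (c) satisfy all four rules.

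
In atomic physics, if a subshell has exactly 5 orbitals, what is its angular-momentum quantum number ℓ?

ℓ = 2

2ℓ+1 = 5 gives ℓ = 2.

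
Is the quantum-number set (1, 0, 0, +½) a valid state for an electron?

Allowed

n = 1 is a positive integer. l = 0 satisfies 0 ≤ l ≤ n−1 = 0. ml = 0 lies in the range −l … +l (here 0). ms = +1/2 is one of ±1/2.
All four constraints are satisfied.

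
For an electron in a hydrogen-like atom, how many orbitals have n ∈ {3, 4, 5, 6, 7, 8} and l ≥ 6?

Work shell by shell — for each n, count the (l, m_l) pairs that satisfy l ≥ 6:
n=7 → 13; n=8 → 28.
Total orbitals: 13 + 28 = 41.

41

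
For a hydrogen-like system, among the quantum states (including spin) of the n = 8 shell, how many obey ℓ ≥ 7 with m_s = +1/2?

15

Per ℓ-value: ℓ=7 → 15.
Orbitals: 15. With m_s fixed to a single value there is one state per orbital, giving 15 states.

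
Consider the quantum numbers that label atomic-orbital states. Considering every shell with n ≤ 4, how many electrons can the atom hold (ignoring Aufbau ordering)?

Total orbitals = 1² + 2² + 3² + 4² = 30. Doubling for spin gives 60 electrons.

60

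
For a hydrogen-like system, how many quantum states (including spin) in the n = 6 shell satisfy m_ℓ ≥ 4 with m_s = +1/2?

3

Per ℓ-value: ℓ=4 → 1; ℓ=5 → 2.
Orbitals: 1 + 2 = 3. With m_s fixed to a single value there is one state per orbital, giving 3 states.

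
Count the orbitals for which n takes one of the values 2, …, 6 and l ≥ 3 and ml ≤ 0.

28

Work shell by shell — for each n, count the (l, ml) pairs that satisfy l ≥ 3 and ml ≤ 0:
n=4 → 4; n=5 → 9; n=6 → 15.
Total orbitals: 4 + 9 + 15 = 28.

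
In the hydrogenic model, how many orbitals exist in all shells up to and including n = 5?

Total orbitals = 1² + 2² + 3² + 4² + 5² = 55.

55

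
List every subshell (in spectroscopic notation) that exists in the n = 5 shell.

For n = 5, l runs from 0 to 4. In spectroscopic notation l = 0,1,2,… ↔ s,p,d,f,g,h,i, so the subshells are 5s, 5p, 5d, 5f, 5g.

5s, 5p, 5d, 5f, 5g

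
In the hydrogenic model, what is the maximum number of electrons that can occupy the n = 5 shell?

A shell holds 2n² electrons: 2 × 5² = 2 × 25 = 50.

50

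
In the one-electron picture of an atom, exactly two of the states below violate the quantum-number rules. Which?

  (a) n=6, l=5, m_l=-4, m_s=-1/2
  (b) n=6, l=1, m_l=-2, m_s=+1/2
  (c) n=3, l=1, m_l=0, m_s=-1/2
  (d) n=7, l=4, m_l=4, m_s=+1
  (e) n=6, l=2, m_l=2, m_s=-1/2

(b) and (d)

(b) has |m_l| = 2 > l = 1, violating −l ≤ m_l ≤ l.
(d) has m_s = +1, but an electron's spin must be ±1/2.
The remaining sets (a), (c), (e) satisfy all four rules.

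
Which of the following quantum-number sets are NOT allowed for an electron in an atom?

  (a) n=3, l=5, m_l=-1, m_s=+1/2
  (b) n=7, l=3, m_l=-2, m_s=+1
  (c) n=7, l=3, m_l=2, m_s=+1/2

(a) has l = 5 ≥ n = 3, violating 0 ≤ l ≤ n−1.
(b) has m_s = +1, but an electron's spin must be ±1/2.
The remaining set (c) satisfies all four rules.

(a) and (b)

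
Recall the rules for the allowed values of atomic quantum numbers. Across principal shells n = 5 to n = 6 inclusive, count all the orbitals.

Shell n has n² orbitals: 5²=25 + 6²=36 = 61 orbitals.

61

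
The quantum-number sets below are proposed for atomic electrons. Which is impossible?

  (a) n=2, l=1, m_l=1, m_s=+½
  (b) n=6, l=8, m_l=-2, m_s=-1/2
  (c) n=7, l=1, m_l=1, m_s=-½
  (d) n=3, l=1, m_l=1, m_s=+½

(b)

(b) has l = 8 ≥ n = 6, violating 0 ≤ l ≤ n−1.
The remaining sets (a), (c), (d) satisfy all four rules.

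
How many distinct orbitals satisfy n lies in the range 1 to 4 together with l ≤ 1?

13

Treat each shell separately and count matching orbitals:
n=1 → 1; n=2 → 4; n=3 → 4; n=4 → 4.
Total orbitals: 1 + 4 + 4 + 4 = 13.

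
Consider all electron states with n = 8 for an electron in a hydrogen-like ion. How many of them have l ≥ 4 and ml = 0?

With n = 8 the allowed l are 0, 1, …, 7.
Per l-value: l=4 → 1; l=5 → 1; l=6 → 1; l=7 → 1.
Orbitals: 1 + 1 + 1 + 1 = 4. Each orbital carries two spin states, so 4 × 2 = 8 states.

8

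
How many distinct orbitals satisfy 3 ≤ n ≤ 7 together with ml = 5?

Work shell by shell — for each n, count the (l, ml) pairs that satisfy ml = 5:
n=6 → 1; n=7 → 2.
Total orbitals: 1 + 2 = 3.

3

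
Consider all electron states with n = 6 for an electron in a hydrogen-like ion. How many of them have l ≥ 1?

For n = 6, l ranges over 0 … 5.
Contributions: l=1 → 3; l=2 → 5; l=3 → 7; l=4 → 9; l=5 → 11.
Orbitals: 3 + 5 + 7 + 9 + 11 = 35. Each orbital carries two spin states, so 35 × 2 = 70 states.

70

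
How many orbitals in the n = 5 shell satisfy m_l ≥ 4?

The n = 5 shell has l = 0 through 4; check each.
Orbitals with m_l ≥ 4, by l: l=4 → 1.
Total orbitals: 1.

1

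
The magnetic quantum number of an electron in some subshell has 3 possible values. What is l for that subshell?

ml ranges over 2l+1 integers, so 2l+1 = 3 ⇒ l = 1.

l = 1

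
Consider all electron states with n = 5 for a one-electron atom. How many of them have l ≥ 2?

42

With n = 5 the allowed l are 0, 1, …, 4.
The (l, ml) pairs meeting l ≥ 2 give: l=2 → 5; l=3 → 7; l=4 → 9.
Orbitals: 5 + 7 + 9 = 21. Each orbital carries two spin states, so 21 × 2 = 42 states.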